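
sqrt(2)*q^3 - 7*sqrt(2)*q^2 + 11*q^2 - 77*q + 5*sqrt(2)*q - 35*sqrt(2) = (q - 7)*(q + 5*sqrt(2))*(sqrt(2)*q + 1)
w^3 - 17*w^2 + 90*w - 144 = (w - 8)*(w - 6)*(w - 3)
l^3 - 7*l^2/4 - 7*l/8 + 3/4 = (l - 2)*(l - 1/2)*(l + 3/4)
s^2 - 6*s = s*(s - 6)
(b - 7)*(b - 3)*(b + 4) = b^3 - 6*b^2 - 19*b + 84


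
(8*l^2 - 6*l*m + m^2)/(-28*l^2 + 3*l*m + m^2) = (-2*l + m)/(7*l + m)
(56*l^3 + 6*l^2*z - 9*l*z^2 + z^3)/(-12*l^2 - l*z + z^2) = (-14*l^2 - 5*l*z + z^2)/(3*l + z)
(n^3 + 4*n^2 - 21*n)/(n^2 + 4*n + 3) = n*(n^2 + 4*n - 21)/(n^2 + 4*n + 3)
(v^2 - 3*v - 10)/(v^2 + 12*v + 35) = (v^2 - 3*v - 10)/(v^2 + 12*v + 35)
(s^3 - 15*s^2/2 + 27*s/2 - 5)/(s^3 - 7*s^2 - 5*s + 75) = (s^2 - 5*s/2 + 1)/(s^2 - 2*s - 15)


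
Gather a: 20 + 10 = 30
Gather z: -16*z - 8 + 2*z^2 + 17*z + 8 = 2*z^2 + z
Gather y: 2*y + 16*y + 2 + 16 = 18*y + 18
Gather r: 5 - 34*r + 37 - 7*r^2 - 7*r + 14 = -7*r^2 - 41*r + 56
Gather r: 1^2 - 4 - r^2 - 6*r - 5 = -r^2 - 6*r - 8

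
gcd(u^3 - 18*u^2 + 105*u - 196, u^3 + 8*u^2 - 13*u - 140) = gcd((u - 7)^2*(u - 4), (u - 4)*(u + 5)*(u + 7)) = u - 4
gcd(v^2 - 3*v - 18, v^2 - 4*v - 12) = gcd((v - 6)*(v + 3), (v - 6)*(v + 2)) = v - 6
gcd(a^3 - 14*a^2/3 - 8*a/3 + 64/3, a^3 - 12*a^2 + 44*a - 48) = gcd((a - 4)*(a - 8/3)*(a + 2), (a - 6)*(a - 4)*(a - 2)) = a - 4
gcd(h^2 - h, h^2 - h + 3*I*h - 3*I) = h - 1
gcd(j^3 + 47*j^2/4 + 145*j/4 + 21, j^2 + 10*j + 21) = j + 7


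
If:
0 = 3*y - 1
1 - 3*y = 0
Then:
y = 1/3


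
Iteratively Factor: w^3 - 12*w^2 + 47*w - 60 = (w - 5)*(w^2 - 7*w + 12) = (w - 5)*(w - 3)*(w - 4)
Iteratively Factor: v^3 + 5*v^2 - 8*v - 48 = (v + 4)*(v^2 + v - 12) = (v + 4)^2*(v - 3)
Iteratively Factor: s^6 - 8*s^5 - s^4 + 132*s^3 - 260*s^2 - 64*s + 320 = (s + 1)*(s^5 - 9*s^4 + 8*s^3 + 124*s^2 - 384*s + 320) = (s + 1)*(s + 4)*(s^4 - 13*s^3 + 60*s^2 - 116*s + 80) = (s - 2)*(s + 1)*(s + 4)*(s^3 - 11*s^2 + 38*s - 40) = (s - 5)*(s - 2)*(s + 1)*(s + 4)*(s^2 - 6*s + 8) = (s - 5)*(s - 2)^2*(s + 1)*(s + 4)*(s - 4)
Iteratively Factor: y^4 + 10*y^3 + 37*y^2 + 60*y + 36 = (y + 3)*(y^3 + 7*y^2 + 16*y + 12) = (y + 2)*(y + 3)*(y^2 + 5*y + 6) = (y + 2)^2*(y + 3)*(y + 3)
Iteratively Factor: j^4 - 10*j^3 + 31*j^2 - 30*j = (j - 2)*(j^3 - 8*j^2 + 15*j) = (j - 5)*(j - 2)*(j^2 - 3*j) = (j - 5)*(j - 3)*(j - 2)*(j)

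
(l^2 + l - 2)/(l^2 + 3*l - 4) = (l + 2)/(l + 4)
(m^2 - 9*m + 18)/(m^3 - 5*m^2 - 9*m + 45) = (m - 6)/(m^2 - 2*m - 15)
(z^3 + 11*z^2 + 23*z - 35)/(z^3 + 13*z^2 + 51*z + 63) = (z^2 + 4*z - 5)/(z^2 + 6*z + 9)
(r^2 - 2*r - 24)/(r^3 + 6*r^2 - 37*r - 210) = (r + 4)/(r^2 + 12*r + 35)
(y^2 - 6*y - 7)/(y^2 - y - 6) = (-y^2 + 6*y + 7)/(-y^2 + y + 6)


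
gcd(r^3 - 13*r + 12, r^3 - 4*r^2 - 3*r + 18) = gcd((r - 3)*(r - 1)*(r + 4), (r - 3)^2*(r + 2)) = r - 3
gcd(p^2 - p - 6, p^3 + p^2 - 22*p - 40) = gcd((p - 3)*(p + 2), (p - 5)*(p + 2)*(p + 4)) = p + 2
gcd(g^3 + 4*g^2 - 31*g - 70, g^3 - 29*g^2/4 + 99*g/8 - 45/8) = g - 5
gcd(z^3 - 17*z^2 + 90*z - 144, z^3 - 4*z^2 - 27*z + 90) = z^2 - 9*z + 18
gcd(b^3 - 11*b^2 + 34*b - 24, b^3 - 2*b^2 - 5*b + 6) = b - 1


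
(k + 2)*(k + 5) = k^2 + 7*k + 10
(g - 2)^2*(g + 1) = g^3 - 3*g^2 + 4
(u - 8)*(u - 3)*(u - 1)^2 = u^4 - 13*u^3 + 47*u^2 - 59*u + 24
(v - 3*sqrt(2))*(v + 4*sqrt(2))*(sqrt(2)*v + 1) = sqrt(2)*v^3 + 3*v^2 - 23*sqrt(2)*v - 24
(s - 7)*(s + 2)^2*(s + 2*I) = s^4 - 3*s^3 + 2*I*s^3 - 24*s^2 - 6*I*s^2 - 28*s - 48*I*s - 56*I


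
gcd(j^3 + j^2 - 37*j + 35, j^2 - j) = j - 1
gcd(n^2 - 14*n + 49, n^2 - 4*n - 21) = n - 7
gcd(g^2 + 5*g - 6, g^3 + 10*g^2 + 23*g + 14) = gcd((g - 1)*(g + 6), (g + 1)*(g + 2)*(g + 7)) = 1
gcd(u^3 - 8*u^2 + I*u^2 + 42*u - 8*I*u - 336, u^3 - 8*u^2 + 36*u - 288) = u^2 + u*(-8 - 6*I) + 48*I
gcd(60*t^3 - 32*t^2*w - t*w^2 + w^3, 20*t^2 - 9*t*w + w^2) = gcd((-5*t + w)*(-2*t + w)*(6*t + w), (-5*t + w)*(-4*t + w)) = 5*t - w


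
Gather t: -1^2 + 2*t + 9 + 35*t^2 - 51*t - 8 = 35*t^2 - 49*t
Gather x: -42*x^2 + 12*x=-42*x^2 + 12*x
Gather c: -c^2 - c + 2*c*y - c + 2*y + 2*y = -c^2 + c*(2*y - 2) + 4*y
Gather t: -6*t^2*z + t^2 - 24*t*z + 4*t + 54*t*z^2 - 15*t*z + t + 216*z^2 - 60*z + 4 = t^2*(1 - 6*z) + t*(54*z^2 - 39*z + 5) + 216*z^2 - 60*z + 4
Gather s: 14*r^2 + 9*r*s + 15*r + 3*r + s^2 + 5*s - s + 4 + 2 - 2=14*r^2 + 18*r + s^2 + s*(9*r + 4) + 4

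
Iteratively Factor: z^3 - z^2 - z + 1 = (z + 1)*(z^2 - 2*z + 1) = (z - 1)*(z + 1)*(z - 1)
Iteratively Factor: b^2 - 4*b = (b)*(b - 4)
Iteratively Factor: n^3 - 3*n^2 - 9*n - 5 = (n + 1)*(n^2 - 4*n - 5) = (n - 5)*(n + 1)*(n + 1)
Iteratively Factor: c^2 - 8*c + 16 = (c - 4)*(c - 4)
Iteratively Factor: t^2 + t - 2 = (t - 1)*(t + 2)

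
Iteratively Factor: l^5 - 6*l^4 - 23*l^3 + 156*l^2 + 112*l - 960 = (l - 5)*(l^4 - l^3 - 28*l^2 + 16*l + 192) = (l - 5)*(l - 4)*(l^3 + 3*l^2 - 16*l - 48) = (l - 5)*(l - 4)^2*(l^2 + 7*l + 12) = (l - 5)*(l - 4)^2*(l + 3)*(l + 4)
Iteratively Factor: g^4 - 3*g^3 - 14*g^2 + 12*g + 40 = (g - 2)*(g^3 - g^2 - 16*g - 20) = (g - 5)*(g - 2)*(g^2 + 4*g + 4) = (g - 5)*(g - 2)*(g + 2)*(g + 2)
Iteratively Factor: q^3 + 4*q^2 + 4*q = (q + 2)*(q^2 + 2*q) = (q + 2)^2*(q)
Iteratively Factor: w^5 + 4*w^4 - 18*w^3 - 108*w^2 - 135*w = (w - 5)*(w^4 + 9*w^3 + 27*w^2 + 27*w) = w*(w - 5)*(w^3 + 9*w^2 + 27*w + 27) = w*(w - 5)*(w + 3)*(w^2 + 6*w + 9) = w*(w - 5)*(w + 3)^2*(w + 3)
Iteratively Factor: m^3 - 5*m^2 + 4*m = (m)*(m^2 - 5*m + 4) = m*(m - 1)*(m - 4)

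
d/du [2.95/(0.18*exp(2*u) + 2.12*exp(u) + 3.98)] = (-1.062*exp(u) - 6.254)*exp(u)/(0.18*exp(2*u) + 2.12*exp(u) + 3.98)^2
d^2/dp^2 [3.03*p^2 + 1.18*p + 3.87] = 6.06000000000000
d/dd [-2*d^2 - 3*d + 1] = -4*d - 3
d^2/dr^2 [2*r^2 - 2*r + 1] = 4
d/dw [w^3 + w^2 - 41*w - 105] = 3*w^2 + 2*w - 41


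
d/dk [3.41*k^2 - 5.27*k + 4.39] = 6.82*k - 5.27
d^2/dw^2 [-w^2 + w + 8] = -2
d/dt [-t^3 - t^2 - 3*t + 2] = -3*t^2 - 2*t - 3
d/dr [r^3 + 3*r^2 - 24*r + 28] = 3*r^2 + 6*r - 24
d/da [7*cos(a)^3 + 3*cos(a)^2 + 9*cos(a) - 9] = 3*(7*sin(a)^2 - 2*cos(a) - 10)*sin(a)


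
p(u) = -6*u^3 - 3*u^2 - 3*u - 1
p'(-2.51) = -101.34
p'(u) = -18*u^2 - 6*u - 3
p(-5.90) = 1144.54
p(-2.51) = 82.51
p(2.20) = -86.01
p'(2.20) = -103.32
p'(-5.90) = -594.18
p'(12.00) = -2667.00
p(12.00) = -10837.00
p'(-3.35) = -184.90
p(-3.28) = 188.29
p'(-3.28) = -176.97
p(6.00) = -1423.00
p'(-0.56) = -5.28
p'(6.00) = -687.00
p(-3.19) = 172.81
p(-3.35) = 200.95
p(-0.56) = 0.79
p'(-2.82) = -129.22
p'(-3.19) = -167.03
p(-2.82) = 118.16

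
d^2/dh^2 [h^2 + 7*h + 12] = 2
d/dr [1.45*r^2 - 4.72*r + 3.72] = 2.9*r - 4.72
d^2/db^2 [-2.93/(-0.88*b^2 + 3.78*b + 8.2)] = (4.537984*b^2 - 19.492704*b - 2.93*(1.76*b - 3.78)*(3.52*b - 7.56) - 42.28576)/(-0.88*b^2 + 3.78*b + 8.2)^3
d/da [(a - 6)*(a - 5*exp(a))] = a - (a - 6)*(5*exp(a) - 1) - 5*exp(a)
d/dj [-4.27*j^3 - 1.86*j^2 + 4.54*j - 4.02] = -12.81*j^2 - 3.72*j + 4.54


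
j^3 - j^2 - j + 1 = (j - 1)^2*(j + 1)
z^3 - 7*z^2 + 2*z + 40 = (z - 5)*(z - 4)*(z + 2)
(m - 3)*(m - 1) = m^2 - 4*m + 3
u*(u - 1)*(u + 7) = u^3 + 6*u^2 - 7*u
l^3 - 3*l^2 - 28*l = l*(l - 7)*(l + 4)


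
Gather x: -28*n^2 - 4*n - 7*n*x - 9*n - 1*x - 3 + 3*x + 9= -28*n^2 - 13*n + x*(2 - 7*n) + 6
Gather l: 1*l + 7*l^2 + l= 7*l^2 + 2*l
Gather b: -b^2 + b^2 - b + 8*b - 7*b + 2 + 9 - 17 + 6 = 0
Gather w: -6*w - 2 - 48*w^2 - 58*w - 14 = -48*w^2 - 64*w - 16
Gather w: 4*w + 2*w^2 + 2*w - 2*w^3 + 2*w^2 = -2*w^3 + 4*w^2 + 6*w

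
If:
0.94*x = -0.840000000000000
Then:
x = -0.89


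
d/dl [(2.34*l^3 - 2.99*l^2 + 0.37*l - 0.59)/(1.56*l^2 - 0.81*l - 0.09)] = (3.6504*l^4 - 3.7908*l^3 + 1.2129*l^2 + 2.379*l - 0.5112)/(2.4336*l^4 - 2.5272*l^3 + 0.3753*l^2 + 0.1458*l + 0.0081)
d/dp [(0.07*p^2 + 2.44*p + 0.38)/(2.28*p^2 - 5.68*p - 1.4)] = (-5.9608*p^2 - 1.9288*p - 1.2576)/(5.1984*p^4 - 25.9008*p^3 + 25.8784*p^2 + 15.904*p + 1.96)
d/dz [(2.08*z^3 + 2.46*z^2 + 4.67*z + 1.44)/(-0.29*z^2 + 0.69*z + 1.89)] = (-0.6032*z^4 + 2.8704*z^3 + 14.8453*z^2 + 10.134*z + 7.8327)/(0.0841*z^4 - 0.4002*z^3 - 0.6201*z^2 + 2.6082*z + 3.5721)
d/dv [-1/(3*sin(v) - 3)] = cos(v)/(3*(sin(v) - 1)^2)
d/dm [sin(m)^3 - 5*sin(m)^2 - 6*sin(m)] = (3*sin(m)^2 - 10*sin(m) - 6)*cos(m)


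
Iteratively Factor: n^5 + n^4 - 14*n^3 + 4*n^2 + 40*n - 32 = (n - 2)*(n^4 + 3*n^3 - 8*n^2 - 12*n + 16) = (n - 2)^2*(n^3 + 5*n^2 + 2*n - 8) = (n - 2)^2*(n - 1)*(n^2 + 6*n + 8) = (n - 2)^2*(n - 1)*(n + 2)*(n + 4)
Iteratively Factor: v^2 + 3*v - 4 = (v - 1)*(v + 4)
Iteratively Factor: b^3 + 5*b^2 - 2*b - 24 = (b + 3)*(b^2 + 2*b - 8) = (b - 2)*(b + 3)*(b + 4)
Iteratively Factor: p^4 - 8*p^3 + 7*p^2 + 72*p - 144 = (p + 3)*(p^3 - 11*p^2 + 40*p - 48) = (p - 3)*(p + 3)*(p^2 - 8*p + 16) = (p - 4)*(p - 3)*(p + 3)*(p - 4)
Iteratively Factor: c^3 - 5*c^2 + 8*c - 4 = (c - 2)*(c^2 - 3*c + 2) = (c - 2)*(c - 1)*(c - 2)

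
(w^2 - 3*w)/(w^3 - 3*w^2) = 1/w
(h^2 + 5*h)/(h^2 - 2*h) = (h + 5)/(h - 2)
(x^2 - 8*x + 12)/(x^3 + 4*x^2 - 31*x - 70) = (x^2 - 8*x + 12)/(x^3 + 4*x^2 - 31*x - 70)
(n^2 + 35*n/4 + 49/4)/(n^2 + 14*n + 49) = (n + 7/4)/(n + 7)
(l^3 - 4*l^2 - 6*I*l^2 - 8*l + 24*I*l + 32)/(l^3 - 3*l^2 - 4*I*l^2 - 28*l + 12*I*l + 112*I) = (l^2 - 2*l*(2 + I) + 8*I)/(l^2 - 3*l - 28)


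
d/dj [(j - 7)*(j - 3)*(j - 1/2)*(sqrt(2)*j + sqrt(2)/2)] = sqrt(2)*(8*j^3 - 60*j^2 + 83*j + 5)/2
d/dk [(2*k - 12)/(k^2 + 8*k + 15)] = 2*(k^2 + 8*k - 2*(k - 6)*(k + 4) + 15)/(k^2 + 8*k + 15)^2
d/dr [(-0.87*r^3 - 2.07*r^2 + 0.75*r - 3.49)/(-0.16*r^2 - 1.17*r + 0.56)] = (0.1392*r^4 + 2.0358*r^3 + 1.0803*r^2 - 3.4352*r - 3.6633)/(0.0256*r^4 + 0.3744*r^3 + 1.1897*r^2 - 1.3104*r + 0.3136)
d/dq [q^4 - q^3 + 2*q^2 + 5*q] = 4*q^3 - 3*q^2 + 4*q + 5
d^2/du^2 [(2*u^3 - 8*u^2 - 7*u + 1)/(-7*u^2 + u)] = 2*(397*u^3 - 147*u^2 + 21*u - 1)/(u^3*(343*u^3 - 147*u^2 + 21*u - 1))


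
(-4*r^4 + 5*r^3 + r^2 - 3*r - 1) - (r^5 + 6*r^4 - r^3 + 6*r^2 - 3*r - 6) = -r^5 - 10*r^4 + 6*r^3 - 5*r^2 + 5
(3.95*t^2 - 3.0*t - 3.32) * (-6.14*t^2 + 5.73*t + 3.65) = -24.253*t^4 + 41.0535*t^3 + 17.6123*t^2 - 29.9736*t - 12.118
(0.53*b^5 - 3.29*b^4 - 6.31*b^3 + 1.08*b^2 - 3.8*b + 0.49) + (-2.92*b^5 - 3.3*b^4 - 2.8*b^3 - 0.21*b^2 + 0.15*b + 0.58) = -2.39*b^5 - 6.59*b^4 - 9.11*b^3 + 0.87*b^2 - 3.65*b + 1.07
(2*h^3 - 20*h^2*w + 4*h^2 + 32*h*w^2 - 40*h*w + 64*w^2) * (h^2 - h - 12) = 2*h^5 - 20*h^4*w + 2*h^4 + 32*h^3*w^2 - 20*h^3*w - 28*h^3 + 32*h^2*w^2 + 280*h^2*w - 48*h^2 - 448*h*w^2 + 480*h*w - 768*w^2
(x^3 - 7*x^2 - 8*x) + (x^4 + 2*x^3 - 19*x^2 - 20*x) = x^4 + 3*x^3 - 26*x^2 - 28*x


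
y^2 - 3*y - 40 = (y - 8)*(y + 5)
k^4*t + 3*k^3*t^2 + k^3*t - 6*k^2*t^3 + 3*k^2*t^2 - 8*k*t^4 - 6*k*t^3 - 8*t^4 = (k - 2*t)*(k + t)*(k + 4*t)*(k*t + t)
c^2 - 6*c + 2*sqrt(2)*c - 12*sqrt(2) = (c - 6)*(c + 2*sqrt(2))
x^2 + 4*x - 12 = (x - 2)*(x + 6)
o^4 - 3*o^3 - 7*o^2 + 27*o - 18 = (o - 3)*(o - 2)*(o - 1)*(o + 3)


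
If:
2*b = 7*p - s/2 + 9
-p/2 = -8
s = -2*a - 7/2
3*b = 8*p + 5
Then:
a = -409/12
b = 133/3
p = 16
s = 194/3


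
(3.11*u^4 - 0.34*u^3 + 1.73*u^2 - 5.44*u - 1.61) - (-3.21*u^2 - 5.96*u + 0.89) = 3.11*u^4 - 0.34*u^3 + 4.94*u^2 + 0.52*u - 2.5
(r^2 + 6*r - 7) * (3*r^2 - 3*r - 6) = 3*r^4 + 15*r^3 - 45*r^2 - 15*r + 42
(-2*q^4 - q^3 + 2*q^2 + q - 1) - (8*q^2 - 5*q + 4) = -2*q^4 - q^3 - 6*q^2 + 6*q - 5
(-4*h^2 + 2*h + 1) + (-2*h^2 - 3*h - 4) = -6*h^2 - h - 3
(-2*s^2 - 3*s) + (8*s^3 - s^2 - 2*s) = 8*s^3 - 3*s^2 - 5*s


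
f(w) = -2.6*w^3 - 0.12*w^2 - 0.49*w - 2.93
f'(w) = -7.8*w^2 - 0.24*w - 0.49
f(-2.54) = 40.15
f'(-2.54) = -50.20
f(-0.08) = -2.89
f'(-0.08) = -0.52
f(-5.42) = 410.17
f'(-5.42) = -228.33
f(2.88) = -67.44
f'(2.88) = -65.88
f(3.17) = -88.51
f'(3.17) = -79.63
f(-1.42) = 4.97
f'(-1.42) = -15.88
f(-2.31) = 29.61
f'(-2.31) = -41.56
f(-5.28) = 379.03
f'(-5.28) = -216.67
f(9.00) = -1912.46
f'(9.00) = -634.45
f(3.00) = -75.68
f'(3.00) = -71.41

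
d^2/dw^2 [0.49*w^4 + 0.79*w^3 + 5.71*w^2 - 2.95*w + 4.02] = 5.88*w^2 + 4.74*w + 11.42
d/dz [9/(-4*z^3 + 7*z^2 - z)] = 9*(12*z^2 - 14*z + 1)/(z^2*(4*z^2 - 7*z + 1)^2)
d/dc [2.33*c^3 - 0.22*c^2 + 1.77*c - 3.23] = 6.99*c^2 - 0.44*c + 1.77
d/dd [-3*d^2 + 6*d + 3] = 6 - 6*d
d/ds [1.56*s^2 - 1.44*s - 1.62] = 3.12*s - 1.44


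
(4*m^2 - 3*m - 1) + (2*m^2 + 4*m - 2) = 6*m^2 + m - 3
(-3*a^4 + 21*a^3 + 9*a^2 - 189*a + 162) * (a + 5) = -3*a^5 + 6*a^4 + 114*a^3 - 144*a^2 - 783*a + 810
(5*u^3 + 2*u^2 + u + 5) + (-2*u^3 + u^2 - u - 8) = 3*u^3 + 3*u^2 - 3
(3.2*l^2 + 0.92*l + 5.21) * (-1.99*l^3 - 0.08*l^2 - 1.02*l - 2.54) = -6.368*l^5 - 2.0868*l^4 - 13.7055*l^3 - 9.4832*l^2 - 7.651*l - 13.2334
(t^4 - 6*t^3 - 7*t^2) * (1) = t^4 - 6*t^3 - 7*t^2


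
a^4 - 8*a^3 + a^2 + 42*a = a*(a - 7)*(a - 3)*(a + 2)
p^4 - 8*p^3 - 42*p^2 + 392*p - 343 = (p - 7)^2*(p - 1)*(p + 7)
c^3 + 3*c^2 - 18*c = c*(c - 3)*(c + 6)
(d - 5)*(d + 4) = d^2 - d - 20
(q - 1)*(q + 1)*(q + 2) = q^3 + 2*q^2 - q - 2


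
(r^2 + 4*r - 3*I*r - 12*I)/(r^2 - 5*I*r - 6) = (r + 4)/(r - 2*I)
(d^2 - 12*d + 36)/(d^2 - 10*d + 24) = (d - 6)/(d - 4)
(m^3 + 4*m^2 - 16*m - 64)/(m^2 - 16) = m + 4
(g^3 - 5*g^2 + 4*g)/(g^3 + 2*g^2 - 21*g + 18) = g*(g - 4)/(g^2 + 3*g - 18)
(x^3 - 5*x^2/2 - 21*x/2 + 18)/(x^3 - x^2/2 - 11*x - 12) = (2*x^2 + 3*x - 9)/(2*x^2 + 7*x + 6)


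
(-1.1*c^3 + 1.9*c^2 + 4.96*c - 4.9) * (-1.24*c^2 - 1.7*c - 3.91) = 1.364*c^5 - 0.486*c^4 - 5.0794*c^3 - 9.785*c^2 - 11.0636*c + 19.159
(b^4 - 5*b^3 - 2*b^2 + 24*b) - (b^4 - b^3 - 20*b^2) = -4*b^3 + 18*b^2 + 24*b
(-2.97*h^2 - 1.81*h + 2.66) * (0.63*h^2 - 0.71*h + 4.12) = -1.8711*h^4 + 0.9684*h^3 - 9.2755*h^2 - 9.3458*h + 10.9592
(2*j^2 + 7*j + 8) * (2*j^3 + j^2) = 4*j^5 + 16*j^4 + 23*j^3 + 8*j^2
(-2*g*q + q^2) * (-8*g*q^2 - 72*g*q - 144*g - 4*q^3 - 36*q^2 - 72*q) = 16*g^2*q^3 + 144*g^2*q^2 + 288*g^2*q - 4*q^5 - 36*q^4 - 72*q^3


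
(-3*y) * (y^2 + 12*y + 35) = -3*y^3 - 36*y^2 - 105*y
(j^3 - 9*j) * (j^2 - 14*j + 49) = j^5 - 14*j^4 + 40*j^3 + 126*j^2 - 441*j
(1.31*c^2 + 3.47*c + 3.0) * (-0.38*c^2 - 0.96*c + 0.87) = -0.4978*c^4 - 2.5762*c^3 - 3.3315*c^2 + 0.1389*c + 2.61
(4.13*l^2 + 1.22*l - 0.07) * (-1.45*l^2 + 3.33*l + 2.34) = -5.9885*l^4 + 11.9839*l^3 + 13.8283*l^2 + 2.6217*l - 0.1638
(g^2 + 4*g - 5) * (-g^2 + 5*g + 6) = -g^4 + g^3 + 31*g^2 - g - 30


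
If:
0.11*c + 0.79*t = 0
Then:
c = -7.18181818181818*t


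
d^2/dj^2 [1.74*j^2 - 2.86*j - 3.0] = 3.48000000000000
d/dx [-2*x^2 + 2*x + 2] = 2 - 4*x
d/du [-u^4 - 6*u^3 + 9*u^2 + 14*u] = -4*u^3 - 18*u^2 + 18*u + 14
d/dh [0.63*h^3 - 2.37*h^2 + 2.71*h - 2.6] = 1.89*h^2 - 4.74*h + 2.71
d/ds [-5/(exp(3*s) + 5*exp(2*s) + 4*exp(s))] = 5*(3*exp(2*s) + 10*exp(s) + 4)*exp(-s)/(exp(2*s) + 5*exp(s) + 4)^2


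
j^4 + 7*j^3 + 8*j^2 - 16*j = j*(j - 1)*(j + 4)^2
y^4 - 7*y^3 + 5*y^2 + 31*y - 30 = (y - 5)*(y - 3)*(y - 1)*(y + 2)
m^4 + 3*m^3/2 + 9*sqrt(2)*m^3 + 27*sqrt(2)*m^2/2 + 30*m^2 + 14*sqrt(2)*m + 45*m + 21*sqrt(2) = (m + 3/2)*(m + sqrt(2))^2*(m + 7*sqrt(2))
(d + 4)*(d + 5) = d^2 + 9*d + 20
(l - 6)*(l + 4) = l^2 - 2*l - 24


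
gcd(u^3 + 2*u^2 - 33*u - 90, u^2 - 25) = u + 5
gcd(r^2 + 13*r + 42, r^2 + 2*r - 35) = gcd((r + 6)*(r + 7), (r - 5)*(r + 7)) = r + 7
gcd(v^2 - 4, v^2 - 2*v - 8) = v + 2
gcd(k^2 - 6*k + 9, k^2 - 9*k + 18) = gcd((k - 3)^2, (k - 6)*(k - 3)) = k - 3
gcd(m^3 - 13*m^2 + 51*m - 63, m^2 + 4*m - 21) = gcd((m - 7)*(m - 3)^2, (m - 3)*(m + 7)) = m - 3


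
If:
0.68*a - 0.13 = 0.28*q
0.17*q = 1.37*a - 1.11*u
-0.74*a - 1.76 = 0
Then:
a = -2.38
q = -6.24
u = -1.98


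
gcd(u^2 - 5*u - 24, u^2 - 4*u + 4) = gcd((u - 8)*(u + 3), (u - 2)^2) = 1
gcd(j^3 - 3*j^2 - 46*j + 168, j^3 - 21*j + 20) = j - 4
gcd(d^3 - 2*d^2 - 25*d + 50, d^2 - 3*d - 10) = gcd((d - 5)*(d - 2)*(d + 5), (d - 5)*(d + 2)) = d - 5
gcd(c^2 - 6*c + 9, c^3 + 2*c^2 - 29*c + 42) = c - 3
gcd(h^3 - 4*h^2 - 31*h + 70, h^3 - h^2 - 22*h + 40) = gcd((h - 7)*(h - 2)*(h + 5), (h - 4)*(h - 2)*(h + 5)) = h^2 + 3*h - 10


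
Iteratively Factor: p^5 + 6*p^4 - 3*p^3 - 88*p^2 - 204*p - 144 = (p + 2)*(p^4 + 4*p^3 - 11*p^2 - 66*p - 72) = (p - 4)*(p + 2)*(p^3 + 8*p^2 + 21*p + 18) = (p - 4)*(p + 2)*(p + 3)*(p^2 + 5*p + 6) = (p - 4)*(p + 2)*(p + 3)^2*(p + 2)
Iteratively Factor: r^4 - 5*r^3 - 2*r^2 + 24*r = (r - 4)*(r^3 - r^2 - 6*r) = (r - 4)*(r - 3)*(r^2 + 2*r) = (r - 4)*(r - 3)*(r + 2)*(r)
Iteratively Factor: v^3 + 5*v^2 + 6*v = (v)*(v^2 + 5*v + 6) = v*(v + 2)*(v + 3)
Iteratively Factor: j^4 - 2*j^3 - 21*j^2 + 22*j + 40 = (j + 1)*(j^3 - 3*j^2 - 18*j + 40) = (j - 5)*(j + 1)*(j^2 + 2*j - 8) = (j - 5)*(j - 2)*(j + 1)*(j + 4)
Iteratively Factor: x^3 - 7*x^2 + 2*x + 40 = (x - 4)*(x^2 - 3*x - 10) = (x - 5)*(x - 4)*(x + 2)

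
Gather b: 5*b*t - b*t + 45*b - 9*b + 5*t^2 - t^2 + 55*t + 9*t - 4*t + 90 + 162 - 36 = b*(4*t + 36) + 4*t^2 + 60*t + 216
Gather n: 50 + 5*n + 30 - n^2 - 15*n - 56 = -n^2 - 10*n + 24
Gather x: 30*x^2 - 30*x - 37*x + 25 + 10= 30*x^2 - 67*x + 35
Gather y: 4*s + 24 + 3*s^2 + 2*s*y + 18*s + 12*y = 3*s^2 + 22*s + y*(2*s + 12) + 24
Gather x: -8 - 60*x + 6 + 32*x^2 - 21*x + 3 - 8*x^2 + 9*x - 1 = 24*x^2 - 72*x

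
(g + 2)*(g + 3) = g^2 + 5*g + 6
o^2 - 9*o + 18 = (o - 6)*(o - 3)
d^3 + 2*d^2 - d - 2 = (d - 1)*(d + 1)*(d + 2)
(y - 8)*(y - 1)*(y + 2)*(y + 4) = y^4 - 3*y^3 - 38*y^2 - 24*y + 64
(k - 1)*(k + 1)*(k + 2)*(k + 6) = k^4 + 8*k^3 + 11*k^2 - 8*k - 12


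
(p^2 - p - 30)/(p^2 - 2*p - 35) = (p - 6)/(p - 7)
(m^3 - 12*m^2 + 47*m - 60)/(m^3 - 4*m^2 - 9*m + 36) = (m - 5)/(m + 3)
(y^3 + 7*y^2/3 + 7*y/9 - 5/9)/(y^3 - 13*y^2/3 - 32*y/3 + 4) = (3*y^2 + 8*y + 5)/(3*(y^2 - 4*y - 12))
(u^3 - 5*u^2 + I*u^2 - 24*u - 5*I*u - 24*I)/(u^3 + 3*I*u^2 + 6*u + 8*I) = (u^2 - 5*u - 24)/(u^2 + 2*I*u + 8)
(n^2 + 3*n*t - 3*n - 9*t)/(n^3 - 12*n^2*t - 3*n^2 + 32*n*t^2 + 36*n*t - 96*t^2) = (n + 3*t)/(n^2 - 12*n*t + 32*t^2)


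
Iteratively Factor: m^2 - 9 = (m - 3)*(m + 3)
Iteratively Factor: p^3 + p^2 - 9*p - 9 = (p - 3)*(p^2 + 4*p + 3) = (p - 3)*(p + 1)*(p + 3)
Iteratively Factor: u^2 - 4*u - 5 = (u - 5)*(u + 1)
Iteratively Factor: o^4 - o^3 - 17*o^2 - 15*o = (o + 1)*(o^3 - 2*o^2 - 15*o) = (o + 1)*(o + 3)*(o^2 - 5*o) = (o - 5)*(o + 1)*(o + 3)*(o)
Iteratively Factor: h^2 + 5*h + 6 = (h + 2)*(h + 3)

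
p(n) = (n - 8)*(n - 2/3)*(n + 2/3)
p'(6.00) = 11.56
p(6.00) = -71.11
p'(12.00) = 239.56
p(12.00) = 574.22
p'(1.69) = -18.92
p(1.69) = -15.22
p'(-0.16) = 2.19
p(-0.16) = 3.42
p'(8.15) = 68.42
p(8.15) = 9.90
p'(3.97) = -16.68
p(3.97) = -61.73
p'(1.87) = -19.87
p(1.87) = -18.71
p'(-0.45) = 7.36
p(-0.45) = 2.04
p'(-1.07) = 20.11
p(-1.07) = -6.35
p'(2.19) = -21.10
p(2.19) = -25.28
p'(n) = (n - 8)*(n - 2/3) + (n - 8)*(n + 2/3) + (n - 2/3)*(n + 2/3) = 3*n^2 - 16*n - 4/9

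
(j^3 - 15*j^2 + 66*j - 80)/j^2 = j - 15 + 66/j - 80/j^2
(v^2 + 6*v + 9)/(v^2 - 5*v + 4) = (v^2 + 6*v + 9)/(v^2 - 5*v + 4)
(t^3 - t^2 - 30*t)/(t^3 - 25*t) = (t - 6)/(t - 5)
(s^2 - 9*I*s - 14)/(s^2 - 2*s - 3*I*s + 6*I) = (s^2 - 9*I*s - 14)/(s^2 - 2*s - 3*I*s + 6*I)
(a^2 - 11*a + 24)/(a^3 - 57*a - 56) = (a - 3)/(a^2 + 8*a + 7)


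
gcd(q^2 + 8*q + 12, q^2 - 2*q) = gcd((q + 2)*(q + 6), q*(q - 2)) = 1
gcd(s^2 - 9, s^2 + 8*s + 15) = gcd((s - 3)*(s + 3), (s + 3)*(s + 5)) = s + 3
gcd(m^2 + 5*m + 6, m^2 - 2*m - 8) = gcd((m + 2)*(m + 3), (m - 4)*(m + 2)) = m + 2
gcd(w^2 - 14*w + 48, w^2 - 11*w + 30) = w - 6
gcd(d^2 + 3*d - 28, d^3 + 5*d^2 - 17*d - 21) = d + 7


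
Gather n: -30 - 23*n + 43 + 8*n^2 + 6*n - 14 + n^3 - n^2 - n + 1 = n^3 + 7*n^2 - 18*n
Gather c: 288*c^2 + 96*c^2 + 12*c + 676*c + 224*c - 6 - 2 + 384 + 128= 384*c^2 + 912*c + 504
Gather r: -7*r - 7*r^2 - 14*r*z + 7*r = -7*r^2 - 14*r*z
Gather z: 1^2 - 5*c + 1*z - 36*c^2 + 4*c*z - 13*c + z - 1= -36*c^2 - 18*c + z*(4*c + 2)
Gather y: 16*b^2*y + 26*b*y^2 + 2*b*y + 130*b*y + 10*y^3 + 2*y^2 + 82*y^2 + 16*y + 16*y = 10*y^3 + y^2*(26*b + 84) + y*(16*b^2 + 132*b + 32)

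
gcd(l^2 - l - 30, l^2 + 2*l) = 1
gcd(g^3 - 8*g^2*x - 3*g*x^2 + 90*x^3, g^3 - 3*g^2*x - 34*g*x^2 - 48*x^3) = g + 3*x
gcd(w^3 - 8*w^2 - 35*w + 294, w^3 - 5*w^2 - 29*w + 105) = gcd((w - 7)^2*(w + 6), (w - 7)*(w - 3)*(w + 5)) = w - 7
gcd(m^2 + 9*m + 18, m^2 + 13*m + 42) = m + 6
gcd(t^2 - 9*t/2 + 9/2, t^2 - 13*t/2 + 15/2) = t - 3/2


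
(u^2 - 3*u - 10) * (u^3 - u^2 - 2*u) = u^5 - 4*u^4 - 9*u^3 + 16*u^2 + 20*u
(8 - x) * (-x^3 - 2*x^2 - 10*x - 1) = x^4 - 6*x^3 - 6*x^2 - 79*x - 8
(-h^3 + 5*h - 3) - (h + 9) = -h^3 + 4*h - 12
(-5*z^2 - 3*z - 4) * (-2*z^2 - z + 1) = 10*z^4 + 11*z^3 + 6*z^2 + z - 4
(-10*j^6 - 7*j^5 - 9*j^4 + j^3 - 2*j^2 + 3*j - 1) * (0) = 0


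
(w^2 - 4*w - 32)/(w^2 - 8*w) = (w + 4)/w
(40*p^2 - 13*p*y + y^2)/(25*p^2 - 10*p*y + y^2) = (-8*p + y)/(-5*p + y)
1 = 1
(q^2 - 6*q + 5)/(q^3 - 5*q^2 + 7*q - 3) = (q - 5)/(q^2 - 4*q + 3)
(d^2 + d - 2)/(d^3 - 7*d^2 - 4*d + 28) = (d - 1)/(d^2 - 9*d + 14)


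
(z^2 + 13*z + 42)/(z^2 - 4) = (z^2 + 13*z + 42)/(z^2 - 4)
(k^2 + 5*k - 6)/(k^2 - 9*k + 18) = (k^2 + 5*k - 6)/(k^2 - 9*k + 18)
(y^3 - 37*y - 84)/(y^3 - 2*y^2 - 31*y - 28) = (y + 3)/(y + 1)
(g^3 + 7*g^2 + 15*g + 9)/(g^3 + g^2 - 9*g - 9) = (g + 3)/(g - 3)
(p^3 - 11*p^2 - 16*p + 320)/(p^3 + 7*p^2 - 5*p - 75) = (p^2 - 16*p + 64)/(p^2 + 2*p - 15)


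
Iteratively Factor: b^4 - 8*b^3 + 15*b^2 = (b - 5)*(b^3 - 3*b^2) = (b - 5)*(b - 3)*(b^2) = b*(b - 5)*(b - 3)*(b)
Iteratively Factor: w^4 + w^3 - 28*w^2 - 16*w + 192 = (w - 4)*(w^3 + 5*w^2 - 8*w - 48) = (w - 4)*(w - 3)*(w^2 + 8*w + 16) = (w - 4)*(w - 3)*(w + 4)*(w + 4)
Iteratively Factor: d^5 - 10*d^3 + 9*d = (d + 3)*(d^4 - 3*d^3 - d^2 + 3*d) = d*(d + 3)*(d^3 - 3*d^2 - d + 3) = d*(d + 1)*(d + 3)*(d^2 - 4*d + 3) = d*(d - 3)*(d + 1)*(d + 3)*(d - 1)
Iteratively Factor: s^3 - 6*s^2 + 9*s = (s)*(s^2 - 6*s + 9) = s*(s - 3)*(s - 3)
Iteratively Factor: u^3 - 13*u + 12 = (u - 3)*(u^2 + 3*u - 4) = (u - 3)*(u + 4)*(u - 1)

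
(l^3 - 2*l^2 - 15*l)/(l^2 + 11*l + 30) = l*(l^2 - 2*l - 15)/(l^2 + 11*l + 30)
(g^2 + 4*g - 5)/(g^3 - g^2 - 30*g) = (g - 1)/(g*(g - 6))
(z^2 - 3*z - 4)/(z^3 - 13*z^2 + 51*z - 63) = (z^2 - 3*z - 4)/(z^3 - 13*z^2 + 51*z - 63)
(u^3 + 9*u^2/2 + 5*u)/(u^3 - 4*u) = (u + 5/2)/(u - 2)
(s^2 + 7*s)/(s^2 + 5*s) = (s + 7)/(s + 5)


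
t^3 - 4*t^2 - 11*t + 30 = (t - 5)*(t - 2)*(t + 3)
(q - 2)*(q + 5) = q^2 + 3*q - 10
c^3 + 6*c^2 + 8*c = c*(c + 2)*(c + 4)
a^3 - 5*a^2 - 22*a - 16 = (a - 8)*(a + 1)*(a + 2)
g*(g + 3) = g^2 + 3*g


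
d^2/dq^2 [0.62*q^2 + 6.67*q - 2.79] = 1.24000000000000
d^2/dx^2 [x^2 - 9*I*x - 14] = 2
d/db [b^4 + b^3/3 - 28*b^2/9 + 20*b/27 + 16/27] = 4*b^3 + b^2 - 56*b/9 + 20/27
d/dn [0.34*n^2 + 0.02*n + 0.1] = 0.68*n + 0.02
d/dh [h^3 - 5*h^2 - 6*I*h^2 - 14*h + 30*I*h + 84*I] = 3*h^2 - 10*h - 12*I*h - 14 + 30*I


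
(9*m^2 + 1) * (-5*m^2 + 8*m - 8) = -45*m^4 + 72*m^3 - 77*m^2 + 8*m - 8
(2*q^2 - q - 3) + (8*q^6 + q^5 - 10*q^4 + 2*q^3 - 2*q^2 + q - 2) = 8*q^6 + q^5 - 10*q^4 + 2*q^3 - 5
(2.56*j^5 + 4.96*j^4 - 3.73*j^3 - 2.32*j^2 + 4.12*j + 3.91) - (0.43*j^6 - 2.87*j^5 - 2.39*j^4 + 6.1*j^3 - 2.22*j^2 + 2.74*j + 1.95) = -0.43*j^6 + 5.43*j^5 + 7.35*j^4 - 9.83*j^3 - 0.0999999999999996*j^2 + 1.38*j + 1.96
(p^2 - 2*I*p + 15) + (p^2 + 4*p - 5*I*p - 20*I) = 2*p^2 + 4*p - 7*I*p + 15 - 20*I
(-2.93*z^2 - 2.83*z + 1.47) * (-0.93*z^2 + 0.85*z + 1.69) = 2.7249*z^4 + 0.1414*z^3 - 8.7243*z^2 - 3.5332*z + 2.4843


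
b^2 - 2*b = b*(b - 2)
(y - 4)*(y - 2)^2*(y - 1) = y^4 - 9*y^3 + 28*y^2 - 36*y + 16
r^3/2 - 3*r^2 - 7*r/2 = r*(r/2 + 1/2)*(r - 7)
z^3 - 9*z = z*(z - 3)*(z + 3)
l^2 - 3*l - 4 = (l - 4)*(l + 1)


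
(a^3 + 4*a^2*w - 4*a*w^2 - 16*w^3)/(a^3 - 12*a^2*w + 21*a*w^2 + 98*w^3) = (a^2 + 2*a*w - 8*w^2)/(a^2 - 14*a*w + 49*w^2)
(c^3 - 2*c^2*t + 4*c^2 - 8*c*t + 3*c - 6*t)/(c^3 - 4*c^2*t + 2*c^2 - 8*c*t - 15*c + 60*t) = (c^3 - 2*c^2*t + 4*c^2 - 8*c*t + 3*c - 6*t)/(c^3 - 4*c^2*t + 2*c^2 - 8*c*t - 15*c + 60*t)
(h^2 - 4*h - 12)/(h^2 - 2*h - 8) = (h - 6)/(h - 4)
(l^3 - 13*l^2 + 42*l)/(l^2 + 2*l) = (l^2 - 13*l + 42)/(l + 2)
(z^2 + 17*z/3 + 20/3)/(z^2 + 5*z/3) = (z + 4)/z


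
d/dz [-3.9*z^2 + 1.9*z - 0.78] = 1.9 - 7.8*z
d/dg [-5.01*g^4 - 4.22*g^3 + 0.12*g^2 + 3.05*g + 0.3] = -20.04*g^3 - 12.66*g^2 + 0.24*g + 3.05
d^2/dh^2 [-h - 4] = 0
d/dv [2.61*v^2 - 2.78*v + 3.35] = 5.22*v - 2.78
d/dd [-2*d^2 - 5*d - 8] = -4*d - 5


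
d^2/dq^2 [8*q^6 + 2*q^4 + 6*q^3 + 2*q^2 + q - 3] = 240*q^4 + 24*q^2 + 36*q + 4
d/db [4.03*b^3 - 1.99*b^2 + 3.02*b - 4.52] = 12.09*b^2 - 3.98*b + 3.02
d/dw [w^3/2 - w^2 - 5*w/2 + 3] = 3*w^2/2 - 2*w - 5/2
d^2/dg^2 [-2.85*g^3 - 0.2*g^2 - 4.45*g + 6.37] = -17.1*g - 0.4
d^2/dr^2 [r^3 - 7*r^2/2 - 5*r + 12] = 6*r - 7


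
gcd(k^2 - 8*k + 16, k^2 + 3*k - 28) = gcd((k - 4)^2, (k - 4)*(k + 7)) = k - 4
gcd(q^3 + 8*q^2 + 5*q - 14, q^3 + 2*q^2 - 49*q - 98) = q^2 + 9*q + 14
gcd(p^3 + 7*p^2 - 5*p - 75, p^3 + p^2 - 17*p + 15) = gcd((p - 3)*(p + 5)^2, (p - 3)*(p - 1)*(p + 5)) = p^2 + 2*p - 15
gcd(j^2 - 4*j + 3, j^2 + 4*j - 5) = j - 1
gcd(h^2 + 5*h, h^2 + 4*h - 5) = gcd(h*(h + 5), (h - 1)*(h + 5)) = h + 5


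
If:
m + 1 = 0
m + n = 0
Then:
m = -1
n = 1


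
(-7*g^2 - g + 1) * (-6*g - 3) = 42*g^3 + 27*g^2 - 3*g - 3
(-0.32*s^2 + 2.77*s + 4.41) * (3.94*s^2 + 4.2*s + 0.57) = -1.2608*s^4 + 9.5698*s^3 + 28.827*s^2 + 20.1009*s + 2.5137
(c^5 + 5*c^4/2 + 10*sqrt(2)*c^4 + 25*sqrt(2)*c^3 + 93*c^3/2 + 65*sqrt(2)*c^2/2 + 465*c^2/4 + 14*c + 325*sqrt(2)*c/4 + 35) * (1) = c^5 + 5*c^4/2 + 10*sqrt(2)*c^4 + 25*sqrt(2)*c^3 + 93*c^3/2 + 65*sqrt(2)*c^2/2 + 465*c^2/4 + 14*c + 325*sqrt(2)*c/4 + 35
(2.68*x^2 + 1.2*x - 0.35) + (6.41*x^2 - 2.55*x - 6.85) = 9.09*x^2 - 1.35*x - 7.2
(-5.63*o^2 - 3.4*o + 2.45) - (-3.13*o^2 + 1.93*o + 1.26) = -2.5*o^2 - 5.33*o + 1.19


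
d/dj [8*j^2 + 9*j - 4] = 16*j + 9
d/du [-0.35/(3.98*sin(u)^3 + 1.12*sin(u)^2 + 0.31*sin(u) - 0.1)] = (4.179*sin(u)^2 + 0.784*sin(u) + 0.1085)*cos(u)/(3.98*sin(u)^3 + 1.12*sin(u)^2 + 0.31*sin(u) - 0.1)^2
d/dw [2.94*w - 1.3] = 2.94000000000000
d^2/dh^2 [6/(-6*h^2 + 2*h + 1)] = 24*(-18*h^2 + 6*h + 2*(6*h - 1)^2 + 3)/(-6*h^2 + 2*h + 1)^3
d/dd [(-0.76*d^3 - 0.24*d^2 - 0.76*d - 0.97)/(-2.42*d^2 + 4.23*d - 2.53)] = (1.8392*d^4 - 6.4296*d^3 + 2.914*d^2 - 3.4804*d + 6.0259)/(5.8564*d^4 - 20.4732*d^3 + 30.1381*d^2 - 21.4038*d + 6.4009)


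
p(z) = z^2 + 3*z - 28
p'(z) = 2*z + 3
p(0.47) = -26.37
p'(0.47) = 3.94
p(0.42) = -26.56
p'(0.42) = 3.84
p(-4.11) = -23.44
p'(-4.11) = -5.22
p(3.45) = -5.75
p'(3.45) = 9.90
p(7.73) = 54.94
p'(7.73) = 18.46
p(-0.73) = -29.66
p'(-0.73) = 1.54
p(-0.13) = -28.37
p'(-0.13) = 2.74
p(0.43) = -26.53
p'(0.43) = 3.86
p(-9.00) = 26.00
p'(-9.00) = -15.00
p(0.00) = -28.00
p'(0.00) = 3.00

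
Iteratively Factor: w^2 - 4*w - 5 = (w - 5)*(w + 1)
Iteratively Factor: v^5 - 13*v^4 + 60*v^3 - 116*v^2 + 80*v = (v)*(v^4 - 13*v^3 + 60*v^2 - 116*v + 80) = v*(v - 2)*(v^3 - 11*v^2 + 38*v - 40) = v*(v - 4)*(v - 2)*(v^2 - 7*v + 10) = v*(v - 5)*(v - 4)*(v - 2)*(v - 2)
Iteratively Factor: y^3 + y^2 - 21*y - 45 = (y + 3)*(y^2 - 2*y - 15) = (y + 3)^2*(y - 5)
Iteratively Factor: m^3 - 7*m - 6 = (m - 3)*(m^2 + 3*m + 2) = (m - 3)*(m + 2)*(m + 1)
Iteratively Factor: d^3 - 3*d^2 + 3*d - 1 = (d - 1)*(d^2 - 2*d + 1) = (d - 1)^2*(d - 1)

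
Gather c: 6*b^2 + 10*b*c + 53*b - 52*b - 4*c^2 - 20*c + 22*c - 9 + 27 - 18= 6*b^2 + b - 4*c^2 + c*(10*b + 2)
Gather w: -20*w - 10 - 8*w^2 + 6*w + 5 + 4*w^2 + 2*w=-4*w^2 - 12*w - 5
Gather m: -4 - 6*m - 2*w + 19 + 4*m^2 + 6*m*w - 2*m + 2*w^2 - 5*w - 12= 4*m^2 + m*(6*w - 8) + 2*w^2 - 7*w + 3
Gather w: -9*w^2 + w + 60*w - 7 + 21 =-9*w^2 + 61*w + 14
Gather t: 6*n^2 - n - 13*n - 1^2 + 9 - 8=6*n^2 - 14*n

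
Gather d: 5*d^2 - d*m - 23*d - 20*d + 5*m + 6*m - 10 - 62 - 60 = 5*d^2 + d*(-m - 43) + 11*m - 132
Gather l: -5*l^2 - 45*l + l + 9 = -5*l^2 - 44*l + 9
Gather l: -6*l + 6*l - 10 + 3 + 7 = 0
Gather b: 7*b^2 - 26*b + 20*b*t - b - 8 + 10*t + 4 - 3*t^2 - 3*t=7*b^2 + b*(20*t - 27) - 3*t^2 + 7*t - 4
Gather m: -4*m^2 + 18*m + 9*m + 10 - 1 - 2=-4*m^2 + 27*m + 7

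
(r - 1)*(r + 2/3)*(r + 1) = r^3 + 2*r^2/3 - r - 2/3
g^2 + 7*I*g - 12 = (g + 3*I)*(g + 4*I)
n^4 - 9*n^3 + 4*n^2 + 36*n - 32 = (n - 8)*(n - 2)*(n - 1)*(n + 2)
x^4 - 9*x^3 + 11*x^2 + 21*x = x*(x - 7)*(x - 3)*(x + 1)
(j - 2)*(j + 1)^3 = j^4 + j^3 - 3*j^2 - 5*j - 2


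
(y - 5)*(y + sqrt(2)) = y^2 - 5*y + sqrt(2)*y - 5*sqrt(2)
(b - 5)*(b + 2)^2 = b^3 - b^2 - 16*b - 20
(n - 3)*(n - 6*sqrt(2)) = n^2 - 6*sqrt(2)*n - 3*n + 18*sqrt(2)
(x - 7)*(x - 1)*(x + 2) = x^3 - 6*x^2 - 9*x + 14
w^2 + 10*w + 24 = (w + 4)*(w + 6)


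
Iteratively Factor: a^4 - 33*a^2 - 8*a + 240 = (a - 3)*(a^3 + 3*a^2 - 24*a - 80) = (a - 3)*(a + 4)*(a^2 - a - 20) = (a - 3)*(a + 4)^2*(a - 5)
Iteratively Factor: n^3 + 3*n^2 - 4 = (n + 2)*(n^2 + n - 2) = (n + 2)^2*(n - 1)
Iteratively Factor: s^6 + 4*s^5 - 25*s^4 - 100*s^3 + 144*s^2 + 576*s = (s + 4)*(s^5 - 25*s^3 + 144*s) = (s - 4)*(s + 4)*(s^4 + 4*s^3 - 9*s^2 - 36*s) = (s - 4)*(s - 3)*(s + 4)*(s^3 + 7*s^2 + 12*s) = (s - 4)*(s - 3)*(s + 4)^2*(s^2 + 3*s) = s*(s - 4)*(s - 3)*(s + 4)^2*(s + 3)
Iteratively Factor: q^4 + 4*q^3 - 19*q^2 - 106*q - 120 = (q + 3)*(q^3 + q^2 - 22*q - 40) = (q + 3)*(q + 4)*(q^2 - 3*q - 10) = (q - 5)*(q + 3)*(q + 4)*(q + 2)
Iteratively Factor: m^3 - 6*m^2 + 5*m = (m)*(m^2 - 6*m + 5) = m*(m - 1)*(m - 5)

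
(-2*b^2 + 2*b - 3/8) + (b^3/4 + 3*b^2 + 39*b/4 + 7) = b^3/4 + b^2 + 47*b/4 + 53/8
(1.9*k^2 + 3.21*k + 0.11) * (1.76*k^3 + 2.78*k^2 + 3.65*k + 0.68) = 3.344*k^5 + 10.9316*k^4 + 16.0524*k^3 + 13.3143*k^2 + 2.5843*k + 0.0748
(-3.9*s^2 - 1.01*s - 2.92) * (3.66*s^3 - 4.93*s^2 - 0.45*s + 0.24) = -14.274*s^5 + 15.5304*s^4 - 3.9529*s^3 + 13.9141*s^2 + 1.0716*s - 0.7008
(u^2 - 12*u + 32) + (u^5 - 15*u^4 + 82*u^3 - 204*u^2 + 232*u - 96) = u^5 - 15*u^4 + 82*u^3 - 203*u^2 + 220*u - 64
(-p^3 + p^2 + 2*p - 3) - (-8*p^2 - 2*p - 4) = -p^3 + 9*p^2 + 4*p + 1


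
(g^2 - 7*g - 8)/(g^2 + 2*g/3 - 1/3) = 3*(g - 8)/(3*g - 1)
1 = 1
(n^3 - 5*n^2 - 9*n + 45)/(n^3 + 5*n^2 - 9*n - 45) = (n - 5)/(n + 5)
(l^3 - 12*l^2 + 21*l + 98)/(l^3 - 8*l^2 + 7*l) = (l^2 - 5*l - 14)/(l*(l - 1))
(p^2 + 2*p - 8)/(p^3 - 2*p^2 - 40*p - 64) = (p - 2)/(p^2 - 6*p - 16)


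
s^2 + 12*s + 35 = (s + 5)*(s + 7)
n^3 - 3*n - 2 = (n - 2)*(n + 1)^2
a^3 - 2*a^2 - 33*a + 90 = (a - 5)*(a - 3)*(a + 6)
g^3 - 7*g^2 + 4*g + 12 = (g - 6)*(g - 2)*(g + 1)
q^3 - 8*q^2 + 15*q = q*(q - 5)*(q - 3)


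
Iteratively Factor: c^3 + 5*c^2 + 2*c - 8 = (c - 1)*(c^2 + 6*c + 8) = (c - 1)*(c + 4)*(c + 2)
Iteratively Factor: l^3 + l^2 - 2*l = (l + 2)*(l^2 - l) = (l - 1)*(l + 2)*(l)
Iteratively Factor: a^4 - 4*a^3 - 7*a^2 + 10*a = (a)*(a^3 - 4*a^2 - 7*a + 10) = a*(a - 1)*(a^2 - 3*a - 10) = a*(a - 5)*(a - 1)*(a + 2)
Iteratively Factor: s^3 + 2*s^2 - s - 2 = (s + 1)*(s^2 + s - 2) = (s + 1)*(s + 2)*(s - 1)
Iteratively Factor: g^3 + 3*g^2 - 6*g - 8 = (g + 1)*(g^2 + 2*g - 8) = (g - 2)*(g + 1)*(g + 4)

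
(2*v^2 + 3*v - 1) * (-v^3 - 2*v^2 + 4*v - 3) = -2*v^5 - 7*v^4 + 3*v^3 + 8*v^2 - 13*v + 3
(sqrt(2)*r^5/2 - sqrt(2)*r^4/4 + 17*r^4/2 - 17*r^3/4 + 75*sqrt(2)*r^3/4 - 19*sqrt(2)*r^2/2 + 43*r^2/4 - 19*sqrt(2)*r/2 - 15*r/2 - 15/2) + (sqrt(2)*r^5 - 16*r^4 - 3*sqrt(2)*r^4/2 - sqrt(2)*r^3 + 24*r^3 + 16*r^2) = 3*sqrt(2)*r^5/2 - 15*r^4/2 - 7*sqrt(2)*r^4/4 + 79*r^3/4 + 71*sqrt(2)*r^3/4 - 19*sqrt(2)*r^2/2 + 107*r^2/4 - 19*sqrt(2)*r/2 - 15*r/2 - 15/2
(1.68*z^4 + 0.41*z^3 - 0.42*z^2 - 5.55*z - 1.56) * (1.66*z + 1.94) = 2.7888*z^5 + 3.9398*z^4 + 0.0982*z^3 - 10.0278*z^2 - 13.3566*z - 3.0264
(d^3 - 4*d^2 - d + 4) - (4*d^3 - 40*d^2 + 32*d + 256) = -3*d^3 + 36*d^2 - 33*d - 252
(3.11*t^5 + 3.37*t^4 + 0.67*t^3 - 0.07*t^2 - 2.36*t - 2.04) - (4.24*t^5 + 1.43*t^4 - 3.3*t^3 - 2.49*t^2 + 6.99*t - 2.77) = -1.13*t^5 + 1.94*t^4 + 3.97*t^3 + 2.42*t^2 - 9.35*t + 0.73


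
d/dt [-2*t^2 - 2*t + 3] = -4*t - 2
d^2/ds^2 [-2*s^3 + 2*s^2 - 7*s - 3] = 4 - 12*s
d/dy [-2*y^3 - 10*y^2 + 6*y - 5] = -6*y^2 - 20*y + 6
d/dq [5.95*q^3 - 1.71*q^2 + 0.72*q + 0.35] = 17.85*q^2 - 3.42*q + 0.72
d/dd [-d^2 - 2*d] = -2*d - 2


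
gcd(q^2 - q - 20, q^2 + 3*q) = 1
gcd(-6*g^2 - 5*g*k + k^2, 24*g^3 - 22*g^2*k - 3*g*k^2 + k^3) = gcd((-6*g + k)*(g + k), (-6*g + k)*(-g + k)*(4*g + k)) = 6*g - k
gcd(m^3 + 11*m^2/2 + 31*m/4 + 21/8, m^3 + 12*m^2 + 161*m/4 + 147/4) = m^2 + 5*m + 21/4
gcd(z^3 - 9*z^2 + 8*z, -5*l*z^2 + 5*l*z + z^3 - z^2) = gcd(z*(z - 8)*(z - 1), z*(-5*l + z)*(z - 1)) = z^2 - z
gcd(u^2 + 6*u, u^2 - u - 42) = u + 6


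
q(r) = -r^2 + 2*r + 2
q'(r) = 2 - 2*r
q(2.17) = 1.63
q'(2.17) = -2.34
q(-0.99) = -0.96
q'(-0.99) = 3.98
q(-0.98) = -0.92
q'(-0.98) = 3.96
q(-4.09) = -22.91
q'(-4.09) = 10.18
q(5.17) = -14.39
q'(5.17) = -8.34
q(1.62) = 2.62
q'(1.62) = -1.24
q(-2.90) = -12.21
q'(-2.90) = 7.80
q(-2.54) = -9.53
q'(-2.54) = 7.08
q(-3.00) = -13.00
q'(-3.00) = 8.00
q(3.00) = -1.00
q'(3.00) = -4.00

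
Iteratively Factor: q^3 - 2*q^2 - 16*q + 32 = (q - 2)*(q^2 - 16) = (q - 4)*(q - 2)*(q + 4)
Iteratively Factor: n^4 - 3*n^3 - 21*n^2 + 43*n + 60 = (n - 3)*(n^3 - 21*n - 20) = (n - 5)*(n - 3)*(n^2 + 5*n + 4) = (n - 5)*(n - 3)*(n + 1)*(n + 4)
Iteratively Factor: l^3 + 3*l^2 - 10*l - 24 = (l + 4)*(l^2 - l - 6) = (l + 2)*(l + 4)*(l - 3)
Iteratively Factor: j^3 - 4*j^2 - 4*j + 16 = (j + 2)*(j^2 - 6*j + 8) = (j - 2)*(j + 2)*(j - 4)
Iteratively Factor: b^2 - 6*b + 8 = (b - 2)*(b - 4)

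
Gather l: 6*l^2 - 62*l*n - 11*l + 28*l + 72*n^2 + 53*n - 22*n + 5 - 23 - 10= 6*l^2 + l*(17 - 62*n) + 72*n^2 + 31*n - 28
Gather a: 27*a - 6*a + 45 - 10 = 21*a + 35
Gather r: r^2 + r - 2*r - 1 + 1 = r^2 - r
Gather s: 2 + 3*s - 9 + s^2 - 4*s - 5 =s^2 - s - 12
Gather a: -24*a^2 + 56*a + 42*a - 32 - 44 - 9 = -24*a^2 + 98*a - 85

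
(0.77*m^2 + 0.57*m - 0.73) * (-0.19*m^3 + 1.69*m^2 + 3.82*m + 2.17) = -0.1463*m^5 + 1.193*m^4 + 4.0434*m^3 + 2.6146*m^2 - 1.5517*m - 1.5841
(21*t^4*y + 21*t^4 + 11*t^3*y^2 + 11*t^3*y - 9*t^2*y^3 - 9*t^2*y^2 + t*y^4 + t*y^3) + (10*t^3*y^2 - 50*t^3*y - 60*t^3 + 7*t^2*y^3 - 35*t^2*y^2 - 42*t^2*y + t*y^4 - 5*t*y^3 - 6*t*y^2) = 21*t^4*y + 21*t^4 + 21*t^3*y^2 - 39*t^3*y - 60*t^3 - 2*t^2*y^3 - 44*t^2*y^2 - 42*t^2*y + 2*t*y^4 - 4*t*y^3 - 6*t*y^2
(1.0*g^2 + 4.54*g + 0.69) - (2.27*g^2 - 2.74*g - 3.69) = -1.27*g^2 + 7.28*g + 4.38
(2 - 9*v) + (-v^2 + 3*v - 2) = -v^2 - 6*v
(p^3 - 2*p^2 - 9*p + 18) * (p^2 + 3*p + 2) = p^5 + p^4 - 13*p^3 - 13*p^2 + 36*p + 36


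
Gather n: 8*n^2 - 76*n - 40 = 8*n^2 - 76*n - 40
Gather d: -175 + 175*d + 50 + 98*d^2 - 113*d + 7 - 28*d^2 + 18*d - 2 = 70*d^2 + 80*d - 120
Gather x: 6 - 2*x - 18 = -2*x - 12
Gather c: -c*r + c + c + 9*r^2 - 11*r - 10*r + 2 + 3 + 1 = c*(2 - r) + 9*r^2 - 21*r + 6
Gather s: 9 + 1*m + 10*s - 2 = m + 10*s + 7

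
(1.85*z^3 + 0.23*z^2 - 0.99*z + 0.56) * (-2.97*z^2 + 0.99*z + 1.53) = -5.4945*z^5 + 1.1484*z^4 + 5.9985*z^3 - 2.2914*z^2 - 0.9603*z + 0.8568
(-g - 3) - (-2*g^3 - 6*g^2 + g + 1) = 2*g^3 + 6*g^2 - 2*g - 4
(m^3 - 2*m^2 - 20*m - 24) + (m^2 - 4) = m^3 - m^2 - 20*m - 28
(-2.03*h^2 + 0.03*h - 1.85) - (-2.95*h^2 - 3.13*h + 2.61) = 0.92*h^2 + 3.16*h - 4.46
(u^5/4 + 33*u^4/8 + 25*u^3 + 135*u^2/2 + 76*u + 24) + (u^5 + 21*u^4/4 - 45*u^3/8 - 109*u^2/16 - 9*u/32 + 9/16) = 5*u^5/4 + 75*u^4/8 + 155*u^3/8 + 971*u^2/16 + 2423*u/32 + 393/16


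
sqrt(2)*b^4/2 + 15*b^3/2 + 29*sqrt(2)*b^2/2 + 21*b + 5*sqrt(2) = (b + sqrt(2))^2*(b + 5*sqrt(2))*(sqrt(2)*b/2 + 1/2)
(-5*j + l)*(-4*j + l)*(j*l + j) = 20*j^3*l + 20*j^3 - 9*j^2*l^2 - 9*j^2*l + j*l^3 + j*l^2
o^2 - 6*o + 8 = (o - 4)*(o - 2)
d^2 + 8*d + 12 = (d + 2)*(d + 6)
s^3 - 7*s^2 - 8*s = s*(s - 8)*(s + 1)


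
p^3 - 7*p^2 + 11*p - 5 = (p - 5)*(p - 1)^2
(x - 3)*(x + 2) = x^2 - x - 6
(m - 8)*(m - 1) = m^2 - 9*m + 8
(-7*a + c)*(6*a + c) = -42*a^2 - a*c + c^2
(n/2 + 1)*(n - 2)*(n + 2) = n^3/2 + n^2 - 2*n - 4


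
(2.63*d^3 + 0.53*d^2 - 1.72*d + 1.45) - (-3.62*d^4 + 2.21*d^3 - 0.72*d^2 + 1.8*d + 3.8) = 3.62*d^4 + 0.42*d^3 + 1.25*d^2 - 3.52*d - 2.35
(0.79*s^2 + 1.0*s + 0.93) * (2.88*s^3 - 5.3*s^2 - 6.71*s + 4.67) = 2.2752*s^5 - 1.307*s^4 - 7.9225*s^3 - 7.9497*s^2 - 1.5703*s + 4.3431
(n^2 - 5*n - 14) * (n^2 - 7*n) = n^4 - 12*n^3 + 21*n^2 + 98*n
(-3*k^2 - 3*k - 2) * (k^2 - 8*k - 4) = -3*k^4 + 21*k^3 + 34*k^2 + 28*k + 8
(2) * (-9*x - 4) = -18*x - 8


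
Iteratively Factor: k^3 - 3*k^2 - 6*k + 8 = (k + 2)*(k^2 - 5*k + 4) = (k - 1)*(k + 2)*(k - 4)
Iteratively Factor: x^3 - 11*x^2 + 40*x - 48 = (x - 4)*(x^2 - 7*x + 12) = (x - 4)^2*(x - 3)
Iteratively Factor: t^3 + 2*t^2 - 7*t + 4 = (t - 1)*(t^2 + 3*t - 4) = (t - 1)*(t + 4)*(t - 1)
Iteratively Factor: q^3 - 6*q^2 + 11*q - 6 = (q - 2)*(q^2 - 4*q + 3) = (q - 2)*(q - 1)*(q - 3)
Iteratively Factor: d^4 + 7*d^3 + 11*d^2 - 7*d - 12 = (d + 3)*(d^3 + 4*d^2 - d - 4) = (d + 1)*(d + 3)*(d^2 + 3*d - 4) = (d + 1)*(d + 3)*(d + 4)*(d - 1)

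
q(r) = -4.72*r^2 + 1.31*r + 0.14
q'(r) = 1.31 - 9.44*r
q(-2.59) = -34.92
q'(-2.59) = 25.76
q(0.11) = 0.23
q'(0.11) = 0.27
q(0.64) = -0.95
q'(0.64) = -4.73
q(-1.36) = -10.37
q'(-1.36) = 14.15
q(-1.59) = -13.88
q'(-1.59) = 16.32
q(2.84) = -34.21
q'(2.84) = -25.50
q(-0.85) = -4.38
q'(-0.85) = 9.33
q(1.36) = -6.81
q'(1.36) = -11.53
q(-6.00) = -177.64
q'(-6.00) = 57.95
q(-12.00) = -695.26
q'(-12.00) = 114.59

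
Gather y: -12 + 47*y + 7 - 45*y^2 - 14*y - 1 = -45*y^2 + 33*y - 6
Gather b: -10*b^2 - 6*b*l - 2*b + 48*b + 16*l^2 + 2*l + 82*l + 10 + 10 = -10*b^2 + b*(46 - 6*l) + 16*l^2 + 84*l + 20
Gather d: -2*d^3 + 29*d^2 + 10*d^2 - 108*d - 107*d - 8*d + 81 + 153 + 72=-2*d^3 + 39*d^2 - 223*d + 306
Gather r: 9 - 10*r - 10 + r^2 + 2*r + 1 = r^2 - 8*r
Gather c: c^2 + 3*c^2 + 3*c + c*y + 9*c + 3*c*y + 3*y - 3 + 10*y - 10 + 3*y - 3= 4*c^2 + c*(4*y + 12) + 16*y - 16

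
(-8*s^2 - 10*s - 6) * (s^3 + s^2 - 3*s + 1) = -8*s^5 - 18*s^4 + 8*s^3 + 16*s^2 + 8*s - 6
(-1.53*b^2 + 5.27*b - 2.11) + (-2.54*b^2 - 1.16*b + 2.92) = -4.07*b^2 + 4.11*b + 0.81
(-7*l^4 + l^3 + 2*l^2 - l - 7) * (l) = -7*l^5 + l^4 + 2*l^3 - l^2 - 7*l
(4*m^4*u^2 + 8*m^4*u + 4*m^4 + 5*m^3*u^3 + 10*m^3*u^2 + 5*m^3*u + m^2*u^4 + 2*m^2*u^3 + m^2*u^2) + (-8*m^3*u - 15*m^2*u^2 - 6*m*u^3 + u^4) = 4*m^4*u^2 + 8*m^4*u + 4*m^4 + 5*m^3*u^3 + 10*m^3*u^2 - 3*m^3*u + m^2*u^4 + 2*m^2*u^3 - 14*m^2*u^2 - 6*m*u^3 + u^4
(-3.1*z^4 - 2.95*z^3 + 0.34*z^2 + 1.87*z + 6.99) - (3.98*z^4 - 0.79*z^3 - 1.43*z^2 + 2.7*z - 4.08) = -7.08*z^4 - 2.16*z^3 + 1.77*z^2 - 0.83*z + 11.07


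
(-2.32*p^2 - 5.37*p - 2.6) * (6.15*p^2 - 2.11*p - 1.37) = -14.268*p^4 - 28.1303*p^3 - 1.4809*p^2 + 12.8429*p + 3.562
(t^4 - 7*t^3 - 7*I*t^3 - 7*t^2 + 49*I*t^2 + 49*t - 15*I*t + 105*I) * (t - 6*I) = t^5 - 7*t^4 - 13*I*t^4 - 49*t^3 + 91*I*t^3 + 343*t^2 + 27*I*t^2 - 90*t - 189*I*t + 630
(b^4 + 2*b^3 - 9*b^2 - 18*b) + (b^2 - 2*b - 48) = b^4 + 2*b^3 - 8*b^2 - 20*b - 48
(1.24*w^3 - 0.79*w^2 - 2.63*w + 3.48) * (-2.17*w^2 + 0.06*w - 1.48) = -2.6908*w^5 + 1.7887*w^4 + 3.8245*w^3 - 6.5402*w^2 + 4.1012*w - 5.1504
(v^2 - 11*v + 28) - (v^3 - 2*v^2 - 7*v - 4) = -v^3 + 3*v^2 - 4*v + 32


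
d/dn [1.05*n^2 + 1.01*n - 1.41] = 2.1*n + 1.01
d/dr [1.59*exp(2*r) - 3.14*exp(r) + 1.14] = (3.18*exp(r) - 3.14)*exp(r)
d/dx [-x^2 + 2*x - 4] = 2 - 2*x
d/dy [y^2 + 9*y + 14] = 2*y + 9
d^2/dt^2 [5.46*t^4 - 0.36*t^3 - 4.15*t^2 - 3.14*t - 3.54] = 65.52*t^2 - 2.16*t - 8.3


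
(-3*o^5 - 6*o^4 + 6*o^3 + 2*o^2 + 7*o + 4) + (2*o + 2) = -3*o^5 - 6*o^4 + 6*o^3 + 2*o^2 + 9*o + 6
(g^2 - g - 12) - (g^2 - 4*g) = 3*g - 12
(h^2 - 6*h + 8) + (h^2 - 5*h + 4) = 2*h^2 - 11*h + 12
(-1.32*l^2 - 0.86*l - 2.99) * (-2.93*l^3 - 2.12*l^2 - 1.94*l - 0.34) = 3.8676*l^5 + 5.3182*l^4 + 13.1447*l^3 + 8.456*l^2 + 6.093*l + 1.0166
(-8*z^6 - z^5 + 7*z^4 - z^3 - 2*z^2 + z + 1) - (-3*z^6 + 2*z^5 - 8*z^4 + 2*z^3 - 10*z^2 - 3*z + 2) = -5*z^6 - 3*z^5 + 15*z^4 - 3*z^3 + 8*z^2 + 4*z - 1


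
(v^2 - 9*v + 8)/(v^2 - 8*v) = (v - 1)/v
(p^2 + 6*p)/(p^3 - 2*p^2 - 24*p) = (p + 6)/(p^2 - 2*p - 24)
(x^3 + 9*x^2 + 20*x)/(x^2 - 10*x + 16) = x*(x^2 + 9*x + 20)/(x^2 - 10*x + 16)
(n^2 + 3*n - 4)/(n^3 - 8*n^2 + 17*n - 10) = (n + 4)/(n^2 - 7*n + 10)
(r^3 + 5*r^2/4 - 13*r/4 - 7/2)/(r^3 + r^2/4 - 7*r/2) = (r + 1)/r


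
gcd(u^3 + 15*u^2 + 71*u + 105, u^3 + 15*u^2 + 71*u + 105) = u^3 + 15*u^2 + 71*u + 105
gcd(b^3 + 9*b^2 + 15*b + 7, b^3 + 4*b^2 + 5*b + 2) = b^2 + 2*b + 1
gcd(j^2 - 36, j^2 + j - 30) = j + 6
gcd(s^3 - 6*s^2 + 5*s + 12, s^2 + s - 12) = s - 3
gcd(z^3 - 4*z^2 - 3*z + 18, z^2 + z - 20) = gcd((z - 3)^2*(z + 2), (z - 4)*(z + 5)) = 1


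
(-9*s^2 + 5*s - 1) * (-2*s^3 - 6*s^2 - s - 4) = 18*s^5 + 44*s^4 - 19*s^3 + 37*s^2 - 19*s + 4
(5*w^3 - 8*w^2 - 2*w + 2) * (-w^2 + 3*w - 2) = -5*w^5 + 23*w^4 - 32*w^3 + 8*w^2 + 10*w - 4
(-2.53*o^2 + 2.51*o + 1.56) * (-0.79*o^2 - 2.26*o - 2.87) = 1.9987*o^4 + 3.7349*o^3 + 0.356100000000001*o^2 - 10.7293*o - 4.4772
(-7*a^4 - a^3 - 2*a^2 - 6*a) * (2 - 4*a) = 28*a^5 - 10*a^4 + 6*a^3 + 20*a^2 - 12*a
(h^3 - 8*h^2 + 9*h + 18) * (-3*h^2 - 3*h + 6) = -3*h^5 + 21*h^4 + 3*h^3 - 129*h^2 + 108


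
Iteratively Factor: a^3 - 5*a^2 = (a - 5)*(a^2) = a*(a - 5)*(a)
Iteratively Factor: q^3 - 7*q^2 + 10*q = (q - 2)*(q^2 - 5*q) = q*(q - 2)*(q - 5)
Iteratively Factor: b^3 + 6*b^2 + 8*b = (b + 2)*(b^2 + 4*b) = (b + 2)*(b + 4)*(b)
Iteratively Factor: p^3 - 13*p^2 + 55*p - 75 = (p - 5)*(p^2 - 8*p + 15) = (p - 5)^2*(p - 3)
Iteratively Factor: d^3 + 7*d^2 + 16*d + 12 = (d + 2)*(d^2 + 5*d + 6) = (d + 2)^2*(d + 3)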